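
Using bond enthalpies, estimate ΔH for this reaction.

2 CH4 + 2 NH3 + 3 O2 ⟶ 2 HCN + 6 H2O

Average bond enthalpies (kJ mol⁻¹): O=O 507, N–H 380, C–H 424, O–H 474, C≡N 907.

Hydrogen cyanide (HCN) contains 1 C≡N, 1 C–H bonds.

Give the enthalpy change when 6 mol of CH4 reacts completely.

ΔH = −3471 kJ

Bonds broken (reactants):
  C–H: 8 × 424 = 3392
  N–H: 6 × 380 = 2280
  O=O: 3 × 507 = 1521
  Σ(broken) = 7193 kJ
Bonds formed (products):
  C≡N: 2 × 907 = 1814
  C–H: 2 × 424 = 848
  O–H: 12 × 474 = 5688
  Σ(formed) = 8350 kJ
ΔH = Σ(broken) − Σ(formed) = 7193 − 8350 = −1157 kJ
For 3× the reaction as written: 3 × (−1157) = −3471 kJ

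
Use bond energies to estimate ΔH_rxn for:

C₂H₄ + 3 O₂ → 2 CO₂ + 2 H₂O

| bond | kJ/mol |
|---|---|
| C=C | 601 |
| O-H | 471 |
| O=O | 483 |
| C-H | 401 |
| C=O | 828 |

Bonds broken (reactants):
  C-H: 4 × 401 = 1604
  C=C: 1 × 601 = 601
  O=O: 3 × 483 = 1449
  Σ(broken) = 3654 kJ
Bonds formed (products):
  C=O: 4 × 828 = 3312
  O-H: 4 × 471 = 1884
  Σ(formed) = 5196 kJ
ΔH = Σ(broken) − Σ(formed) = 3654 − 5196 = −1542 kJ

ΔH ≈ −1542 kJ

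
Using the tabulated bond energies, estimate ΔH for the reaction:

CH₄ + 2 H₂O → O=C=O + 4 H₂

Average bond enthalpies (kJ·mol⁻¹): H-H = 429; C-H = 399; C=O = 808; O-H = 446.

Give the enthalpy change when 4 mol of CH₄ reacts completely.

Bonds broken (reactants):
  C-H: 4 × 399 = 1596
  O-H: 4 × 446 = 1784
  Σ(broken) = 3380 kJ
Bonds formed (products):
  C=O: 2 × 808 = 1616
  H-H: 4 × 429 = 1716
  Σ(formed) = 3332 kJ
ΔH = Σ(broken) − Σ(formed) = 3380 − 3332 = +48 kJ
For 4× the reaction as written: 4 × (+48) = +192 kJ

ΔH = +192 kJ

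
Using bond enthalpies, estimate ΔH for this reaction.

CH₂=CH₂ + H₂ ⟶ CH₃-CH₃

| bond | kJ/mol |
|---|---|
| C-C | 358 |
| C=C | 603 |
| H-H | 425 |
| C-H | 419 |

ΔH ≈ −168 kJ

Bonds broken (reactants):
  C-H: 4 × 419 = 1676
  C=C: 1 × 603 = 603
  H-H: 1 × 425 = 425
  Σ(broken) = 2704 kJ
Bonds formed (products):
  C-C: 1 × 358 = 358
  C-H: 6 × 419 = 2514
  Σ(formed) = 2872 kJ
ΔH = Σ(broken) − Σ(formed) = 2704 − 2872 = −168 kJ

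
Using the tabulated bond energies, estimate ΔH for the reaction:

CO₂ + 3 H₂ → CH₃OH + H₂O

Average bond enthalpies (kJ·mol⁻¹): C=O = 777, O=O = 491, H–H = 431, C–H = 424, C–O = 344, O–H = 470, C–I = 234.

ΔH ≈ −179 kJ

Bonds broken (reactants):
  C=O: 2 × 777 = 1554
  H–H: 3 × 431 = 1293
  Σ(broken) = 2847 kJ
Bonds formed (products):
  C–H: 3 × 424 = 1272
  C–O: 1 × 344 = 344
  O–H: 3 × 470 = 1410
  Σ(formed) = 3026 kJ
ΔH = Σ(broken) − Σ(formed) = 2847 − 3026 = −179 kJ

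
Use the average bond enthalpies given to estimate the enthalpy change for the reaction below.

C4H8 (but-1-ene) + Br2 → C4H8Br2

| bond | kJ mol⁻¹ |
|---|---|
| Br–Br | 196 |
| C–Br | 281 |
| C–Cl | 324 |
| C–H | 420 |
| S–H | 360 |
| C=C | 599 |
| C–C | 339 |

Bonds broken (reactants):
  Br–Br: 1 × 196 = 196
  C–C: 2 × 339 = 678
  C–H: 8 × 420 = 3360
  C=C: 1 × 599 = 599
  Σ(broken) = 4833 kJ
Bonds formed (products):
  C–Br: 2 × 281 = 562
  C–C: 3 × 339 = 1017
  C–H: 8 × 420 = 3360
  Σ(formed) = 4939 kJ
ΔH = Σ(broken) − Σ(formed) = 4833 − 4939 = −106 kJ

ΔH ≈ −106 kJ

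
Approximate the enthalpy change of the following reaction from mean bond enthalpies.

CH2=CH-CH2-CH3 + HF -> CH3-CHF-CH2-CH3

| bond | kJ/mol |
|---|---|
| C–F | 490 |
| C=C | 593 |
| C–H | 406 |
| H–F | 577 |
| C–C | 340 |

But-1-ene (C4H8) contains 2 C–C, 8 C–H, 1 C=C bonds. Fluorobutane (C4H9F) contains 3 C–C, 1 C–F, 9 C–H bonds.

ΔH ≈ −66 kJ

Bonds broken (reactants):
  C–C: 2 × 340 = 680
  C–H: 8 × 406 = 3248
  C=C: 1 × 593 = 593
  H–F: 1 × 577 = 577
  Σ(broken) = 5098 kJ
Bonds formed (products):
  C–C: 3 × 340 = 1020
  C–F: 1 × 490 = 490
  C–H: 9 × 406 = 3654
  Σ(formed) = 5164 kJ
ΔH = Σ(broken) − Σ(formed) = 5098 − 5164 = −66 kJ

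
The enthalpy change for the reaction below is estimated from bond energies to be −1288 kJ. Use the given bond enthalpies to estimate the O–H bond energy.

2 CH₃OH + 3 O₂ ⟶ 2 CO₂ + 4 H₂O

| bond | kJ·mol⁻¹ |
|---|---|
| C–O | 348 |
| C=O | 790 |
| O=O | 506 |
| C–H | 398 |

Let D be the O–H bond energy.
Σ(broken) = 6×398 + 2×348 + 2×D + 3×506 = 4602 + 2D
Σ(formed) = 4×790 + 8×D = 3160 + 8D
ΔH = Σ(broken) − Σ(formed) = (4602 + 2D) − (3160 + 8D) = +1442 − 6D
Setting this equal to −1288 kJ gives 6D = 2730, so D = 455 kJ/mol.

D(O–H) ≈ 455 kJ/mol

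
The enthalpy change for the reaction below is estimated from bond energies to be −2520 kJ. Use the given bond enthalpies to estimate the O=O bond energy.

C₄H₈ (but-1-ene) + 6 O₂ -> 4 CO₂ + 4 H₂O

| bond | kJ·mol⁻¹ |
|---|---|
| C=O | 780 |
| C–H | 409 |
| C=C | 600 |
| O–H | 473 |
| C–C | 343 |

Let D be the O=O bond energy.
Σ(broken) = 2×343 + 8×409 + 1×600 + 6×D = 4558 + 6D
Σ(formed) = 8×780 + 8×473 = 10024
ΔH = Σ(broken) − Σ(formed) = (4558 + 6D) − (10024) = −5466 + 6D
Setting this equal to −2520 kJ gives 6D = 2946, so D = 491 kJ/mol.

D(O=O) ≈ 491 kJ/mol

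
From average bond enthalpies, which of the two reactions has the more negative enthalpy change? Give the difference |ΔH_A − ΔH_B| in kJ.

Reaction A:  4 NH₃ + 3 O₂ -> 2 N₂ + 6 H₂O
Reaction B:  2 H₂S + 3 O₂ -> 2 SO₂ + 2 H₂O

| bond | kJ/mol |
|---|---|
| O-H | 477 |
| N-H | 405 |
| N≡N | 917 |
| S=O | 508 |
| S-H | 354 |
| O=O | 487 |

Reaction A, by 174 kJ

Reaction A:
  Bonds broken (reactants):
    N-H: 12 × 405 = 4860
    O=O: 3 × 487 = 1461
    Σ(broken) = 6321 kJ
  Bonds formed (products):
    N≡N: 2 × 917 = 1834
    O-H: 12 × 477 = 5724
    Σ(formed) = 7558 kJ
  ΔH_A = 6321 − 7558 = −1237 kJ
Reaction B:
  Bonds broken (reactants):
    O=O: 3 × 487 = 1461
    S-H: 4 × 354 = 1416
    Σ(broken) = 2877 kJ
  Bonds formed (products):
    O-H: 4 × 477 = 1908
    S=O: 4 × 508 = 2032
    Σ(formed) = 3940 kJ
  ΔH_B = 2877 − 3940 = −1063 kJ
ΔH_A − ΔH_B = −174 kJ, so reaction A has the more negative ΔH; |ΔH_A − ΔH_B| = 174 kJ.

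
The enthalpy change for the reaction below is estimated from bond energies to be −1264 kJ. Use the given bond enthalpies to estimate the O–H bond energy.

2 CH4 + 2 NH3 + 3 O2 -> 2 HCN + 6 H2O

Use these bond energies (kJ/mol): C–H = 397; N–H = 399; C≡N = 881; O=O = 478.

D(O–H) ≈ 476 kJ/mol

Let D be the O–H bond energy.
Σ(broken) = 8×397 + 6×399 + 3×478 = 7004
Σ(formed) = 2×881 + 2×397 + 12×D = 2556 + 12D
ΔH = Σ(broken) − Σ(formed) = (7004) − (2556 + 12D) = +4448 − 12D
Setting this equal to −1264 kJ gives 12D = 5712, so D = 476 kJ/mol.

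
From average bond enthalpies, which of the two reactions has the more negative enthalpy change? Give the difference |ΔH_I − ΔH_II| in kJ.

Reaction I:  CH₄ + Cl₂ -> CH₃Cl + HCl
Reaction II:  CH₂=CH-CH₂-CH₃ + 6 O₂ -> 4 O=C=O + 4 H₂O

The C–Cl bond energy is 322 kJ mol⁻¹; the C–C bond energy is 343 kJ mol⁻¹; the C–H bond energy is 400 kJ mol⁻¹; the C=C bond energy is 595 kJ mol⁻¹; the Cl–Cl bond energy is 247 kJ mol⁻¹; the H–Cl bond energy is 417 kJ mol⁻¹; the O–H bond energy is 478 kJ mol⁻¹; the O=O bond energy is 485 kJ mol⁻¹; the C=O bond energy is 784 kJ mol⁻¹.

Reaction I:
  Bonds broken (reactants):
    C–H: 4 × 400 = 1600
    Cl–Cl: 1 × 247 = 247
    Σ(broken) = 1847 kJ
  Bonds formed (products):
    C–Cl: 1 × 322 = 322
    C–H: 3 × 400 = 1200
    H–Cl: 1 × 417 = 417
    Σ(formed) = 1939 kJ
  ΔH_I = 1847 − 1939 = −92 kJ
Reaction II:
  Bonds broken (reactants):
    C–C: 2 × 343 = 686
    C–H: 8 × 400 = 3200
    C=C: 1 × 595 = 595
    O=O: 6 × 485 = 2910
    Σ(broken) = 7391 kJ
  Bonds formed (products):
    C=O: 8 × 784 = 6272
    O–H: 8 × 478 = 3824
    Σ(formed) = 10096 kJ
  ΔH_II = 7391 − 10096 = −2705 kJ
ΔH_I − ΔH_II = +2613 kJ, so reaction II has the more negative ΔH; |ΔH_I − ΔH_II| = 2613 kJ.

Reaction II, by 2613 kJ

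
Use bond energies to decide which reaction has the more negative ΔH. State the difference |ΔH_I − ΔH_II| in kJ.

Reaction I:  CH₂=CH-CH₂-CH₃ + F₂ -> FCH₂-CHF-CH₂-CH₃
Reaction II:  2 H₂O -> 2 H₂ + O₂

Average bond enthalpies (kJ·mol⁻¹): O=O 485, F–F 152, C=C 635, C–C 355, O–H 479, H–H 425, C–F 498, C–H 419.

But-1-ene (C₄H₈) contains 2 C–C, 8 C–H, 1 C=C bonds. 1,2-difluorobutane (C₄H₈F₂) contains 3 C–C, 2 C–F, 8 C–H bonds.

Reaction I, by 1145 kJ

Reaction I:
  Bonds broken (reactants):
    C–C: 2 × 355 = 710
    C–H: 8 × 419 = 3352
    C=C: 1 × 635 = 635
    F–F: 1 × 152 = 152
    Σ(broken) = 4849 kJ
  Bonds formed (products):
    C–C: 3 × 355 = 1065
    C–F: 2 × 498 = 996
    C–H: 8 × 419 = 3352
    Σ(formed) = 5413 kJ
  ΔH_I = 4849 − 5413 = −564 kJ
Reaction II:
  Bonds broken (reactants):
    O–H: 4 × 479 = 1916
    Σ(broken) = 1916 kJ
  Bonds formed (products):
    H–H: 2 × 425 = 850
    O=O: 1 × 485 = 485
    Σ(formed) = 1335 kJ
  ΔH_II = 1916 − 1335 = +581 kJ
ΔH_I − ΔH_II = −1145 kJ, so reaction I has the more negative ΔH; |ΔH_I − ΔH_II| = 1145 kJ.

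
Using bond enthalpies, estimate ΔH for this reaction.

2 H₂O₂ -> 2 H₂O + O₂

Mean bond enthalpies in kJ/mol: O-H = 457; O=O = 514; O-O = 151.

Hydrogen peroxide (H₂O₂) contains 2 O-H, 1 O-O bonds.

Bonds broken (reactants):
  O-H: 4 × 457 = 1828
  O-O: 2 × 151 = 302
  Σ(broken) = 2130 kJ
Bonds formed (products):
  O-H: 4 × 457 = 1828
  O=O: 1 × 514 = 514
  Σ(formed) = 2342 kJ
ΔH = Σ(broken) − Σ(formed) = 2130 − 2342 = −212 kJ

ΔH ≈ −212 kJ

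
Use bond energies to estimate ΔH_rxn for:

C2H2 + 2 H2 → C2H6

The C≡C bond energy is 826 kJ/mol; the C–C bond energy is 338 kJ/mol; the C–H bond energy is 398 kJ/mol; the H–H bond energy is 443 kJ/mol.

ΔH ≈ −218 kJ

Bonds broken (reactants):
  C≡C: 1 × 826 = 826
  C–H: 2 × 398 = 796
  H–H: 2 × 443 = 886
  Σ(broken) = 2508 kJ
Bonds formed (products):
  C–C: 1 × 338 = 338
  C–H: 6 × 398 = 2388
  Σ(formed) = 2726 kJ
ΔH = Σ(broken) − Σ(formed) = 2508 − 2726 = −218 kJ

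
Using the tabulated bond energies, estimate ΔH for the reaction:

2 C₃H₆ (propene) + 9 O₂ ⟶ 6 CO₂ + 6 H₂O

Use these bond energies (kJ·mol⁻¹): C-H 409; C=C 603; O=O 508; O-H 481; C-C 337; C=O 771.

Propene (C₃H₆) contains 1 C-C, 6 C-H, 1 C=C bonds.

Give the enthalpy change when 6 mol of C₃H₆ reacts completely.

ΔH = −10992 kJ

Bonds broken (reactants):
  C-C: 2 × 337 = 674
  C-H: 12 × 409 = 4908
  C=C: 2 × 603 = 1206
  O=O: 9 × 508 = 4572
  Σ(broken) = 11360 kJ
Bonds formed (products):
  C=O: 12 × 771 = 9252
  O-H: 12 × 481 = 5772
  Σ(formed) = 15024 kJ
ΔH = Σ(broken) − Σ(formed) = 11360 − 15024 = −3664 kJ
For 3× the reaction as written: 3 × (−3664) = −10992 kJ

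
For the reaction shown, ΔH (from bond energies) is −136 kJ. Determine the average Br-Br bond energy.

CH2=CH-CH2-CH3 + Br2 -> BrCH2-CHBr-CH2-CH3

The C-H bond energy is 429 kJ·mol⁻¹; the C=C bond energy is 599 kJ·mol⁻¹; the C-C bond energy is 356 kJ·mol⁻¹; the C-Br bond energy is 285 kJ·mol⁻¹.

D(Br-Br) ≈ 191 kJ/mol

Let D be the Br-Br bond energy.
Σ(broken) = 1×D + 2×356 + 8×429 + 1×599 = 4743 + D
Σ(formed) = 2×285 + 3×356 + 8×429 = 5070
ΔH = Σ(broken) − Σ(formed) = (4743 + D) − (5070) = −327 + D
Setting this equal to −136 kJ gives D = 191 kJ/mol.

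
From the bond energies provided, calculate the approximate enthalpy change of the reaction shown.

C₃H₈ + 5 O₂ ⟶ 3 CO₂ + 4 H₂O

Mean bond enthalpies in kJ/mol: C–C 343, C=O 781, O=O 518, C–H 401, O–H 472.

Bonds broken (reactants):
  C–C: 2 × 343 = 686
  C–H: 8 × 401 = 3208
  O=O: 5 × 518 = 2590
  Σ(broken) = 6484 kJ
Bonds formed (products):
  C=O: 6 × 781 = 4686
  O–H: 8 × 472 = 3776
  Σ(formed) = 8462 kJ
ΔH = Σ(broken) − Σ(formed) = 6484 − 8462 = −1978 kJ

ΔH ≈ −1978 kJ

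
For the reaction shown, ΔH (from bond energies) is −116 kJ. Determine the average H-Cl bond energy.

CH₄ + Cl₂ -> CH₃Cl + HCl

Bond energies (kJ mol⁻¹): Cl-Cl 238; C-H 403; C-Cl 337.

D(H-Cl) ≈ 420 kJ/mol

Let D be the H-Cl bond energy.
Σ(broken) = 4×403 + 1×238 = 1850
Σ(formed) = 1×337 + 3×403 + 1×D = 1546 + D
ΔH = Σ(broken) − Σ(formed) = (1850) − (1546 + D) = +304 − D
Setting this equal to −116 kJ gives D = 420 kJ/mol.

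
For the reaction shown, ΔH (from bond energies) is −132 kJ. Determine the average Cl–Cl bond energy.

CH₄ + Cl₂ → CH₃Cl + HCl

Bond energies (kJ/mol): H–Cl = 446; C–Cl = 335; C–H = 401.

Let D be the Cl–Cl bond energy.
Σ(broken) = 4×401 + 1×D = 1604 + D
Σ(formed) = 1×335 + 3×401 + 1×446 = 1984
ΔH = Σ(broken) − Σ(formed) = (1604 + D) − (1984) = −380 + D
Setting this equal to −132 kJ gives D = 248 kJ/mol.

D(Cl–Cl) ≈ 248 kJ/mol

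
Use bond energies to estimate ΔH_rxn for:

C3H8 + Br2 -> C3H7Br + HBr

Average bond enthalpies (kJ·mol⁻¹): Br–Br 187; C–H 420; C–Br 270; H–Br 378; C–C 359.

Bonds broken (reactants):
  Br–Br: 1 × 187 = 187
  C–C: 2 × 359 = 718
  C–H: 8 × 420 = 3360
  Σ(broken) = 4265 kJ
Bonds formed (products):
  C–Br: 1 × 270 = 270
  C–C: 2 × 359 = 718
  C–H: 7 × 420 = 2940
  H–Br: 1 × 378 = 378
  Σ(formed) = 4306 kJ
ΔH = Σ(broken) − Σ(formed) = 4265 − 4306 = −41 kJ

ΔH ≈ −41 kJ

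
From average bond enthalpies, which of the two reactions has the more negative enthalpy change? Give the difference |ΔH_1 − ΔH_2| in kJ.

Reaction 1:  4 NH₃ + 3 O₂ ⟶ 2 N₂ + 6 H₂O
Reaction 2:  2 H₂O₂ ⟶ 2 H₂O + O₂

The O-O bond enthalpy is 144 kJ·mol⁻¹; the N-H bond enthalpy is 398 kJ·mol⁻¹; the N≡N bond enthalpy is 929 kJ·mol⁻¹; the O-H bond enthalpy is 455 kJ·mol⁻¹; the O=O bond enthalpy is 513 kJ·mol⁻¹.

Reaction 1:
  Bonds broken (reactants):
    N-H: 12 × 398 = 4776
    O=O: 3 × 513 = 1539
    Σ(broken) = 6315 kJ
  Bonds formed (products):
    N≡N: 2 × 929 = 1858
    O-H: 12 × 455 = 5460
    Σ(formed) = 7318 kJ
  ΔH_1 = 6315 − 7318 = −1003 kJ
Reaction 2:
  Bonds broken (reactants):
    O-H: 4 × 455 = 1820
    O-O: 2 × 144 = 288
    Σ(broken) = 2108 kJ
  Bonds formed (products):
    O-H: 4 × 455 = 1820
    O=O: 1 × 513 = 513
    Σ(formed) = 2333 kJ
  ΔH_2 = 2108 − 2333 = −225 kJ
ΔH_1 − ΔH_2 = −778 kJ, so reaction 1 has the more negative ΔH; |ΔH_1 − ΔH_2| = 778 kJ.

Reaction 1, by 778 kJ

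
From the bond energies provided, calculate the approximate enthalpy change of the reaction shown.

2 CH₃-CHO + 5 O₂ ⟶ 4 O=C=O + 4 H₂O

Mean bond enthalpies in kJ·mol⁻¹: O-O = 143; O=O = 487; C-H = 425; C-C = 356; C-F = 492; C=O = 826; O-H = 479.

ΔH ≈ −2241 kJ

Bonds broken (reactants):
  C-C: 2 × 356 = 712
  C-H: 8 × 425 = 3400
  C=O: 2 × 826 = 1652
  O=O: 5 × 487 = 2435
  Σ(broken) = 8199 kJ
Bonds formed (products):
  C=O: 8 × 826 = 6608
  O-H: 8 × 479 = 3832
  Σ(formed) = 10440 kJ
ΔH = Σ(broken) − Σ(formed) = 8199 − 10440 = −2241 kJ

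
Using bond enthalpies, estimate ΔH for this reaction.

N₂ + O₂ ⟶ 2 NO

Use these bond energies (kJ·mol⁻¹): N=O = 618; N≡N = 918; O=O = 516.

Bonds broken (reactants):
  N≡N: 1 × 918 = 918
  O=O: 1 × 516 = 516
  Σ(broken) = 1434 kJ
Bonds formed (products):
  N=O: 2 × 618 = 1236
  Σ(formed) = 1236 kJ
ΔH = Σ(broken) − Σ(formed) = 1434 − 1236 = +198 kJ

ΔH ≈ +198 kJ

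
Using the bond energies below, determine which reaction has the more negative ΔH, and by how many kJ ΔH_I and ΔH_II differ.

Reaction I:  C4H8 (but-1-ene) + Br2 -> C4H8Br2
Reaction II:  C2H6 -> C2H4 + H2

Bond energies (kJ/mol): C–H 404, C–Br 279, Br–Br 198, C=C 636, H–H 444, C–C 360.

Reaction I:
  Bonds broken (reactants):
    Br–Br: 1 × 198 = 198
    C–C: 2 × 360 = 720
    C–H: 8 × 404 = 3232
    C=C: 1 × 636 = 636
    Σ(broken) = 4786 kJ
  Bonds formed (products):
    C–Br: 2 × 279 = 558
    C–C: 3 × 360 = 1080
    C–H: 8 × 404 = 3232
    Σ(formed) = 4870 kJ
  ΔH_I = 4786 − 4870 = −84 kJ
Reaction II:
  Bonds broken (reactants):
    C–C: 1 × 360 = 360
    C–H: 6 × 404 = 2424
    Σ(broken) = 2784 kJ
  Bonds formed (products):
    C–H: 4 × 404 = 1616
    C=C: 1 × 636 = 636
    H–H: 1 × 444 = 444
    Σ(formed) = 2696 kJ
  ΔH_II = 2784 − 2696 = +88 kJ
ΔH_I − ΔH_II = −172 kJ, so reaction I has the more negative ΔH; |ΔH_I − ΔH_II| = 172 kJ.

Reaction I, by 172 kJ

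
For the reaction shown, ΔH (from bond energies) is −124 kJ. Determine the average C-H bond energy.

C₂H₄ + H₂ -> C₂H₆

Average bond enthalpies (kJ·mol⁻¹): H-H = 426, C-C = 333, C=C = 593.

D(C-H) ≈ 405 kJ/mol

Let D be the C-H bond energy.
Σ(broken) = 4×D + 1×593 + 1×426 = 1019 + 4D
Σ(formed) = 1×333 + 6×D = 333 + 6D
ΔH = Σ(broken) − Σ(formed) = (1019 + 4D) − (333 + 6D) = +686 − 2D
Setting this equal to −124 kJ gives 2D = 810, so D = 405 kJ/mol.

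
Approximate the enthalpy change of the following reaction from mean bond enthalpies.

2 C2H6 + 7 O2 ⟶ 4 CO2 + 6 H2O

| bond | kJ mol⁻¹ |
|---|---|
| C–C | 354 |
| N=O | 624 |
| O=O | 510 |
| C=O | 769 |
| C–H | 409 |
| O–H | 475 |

Bonds broken (reactants):
  C–C: 2 × 354 = 708
  C–H: 12 × 409 = 4908
  O=O: 7 × 510 = 3570
  Σ(broken) = 9186 kJ
Bonds formed (products):
  C=O: 8 × 769 = 6152
  O–H: 12 × 475 = 5700
  Σ(formed) = 11852 kJ
ΔH = Σ(broken) − Σ(formed) = 9186 − 11852 = −2666 kJ

ΔH ≈ −2666 kJ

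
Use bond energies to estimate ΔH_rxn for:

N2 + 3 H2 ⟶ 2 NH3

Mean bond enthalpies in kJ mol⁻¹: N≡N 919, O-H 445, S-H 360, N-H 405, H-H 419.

ΔH ≈ −254 kJ

Bonds broken (reactants):
  H-H: 3 × 419 = 1257
  N≡N: 1 × 919 = 919
  Σ(broken) = 2176 kJ
Bonds formed (products):
  N-H: 6 × 405 = 2430
  Σ(formed) = 2430 kJ
ΔH = Σ(broken) − Σ(formed) = 2176 − 2430 = −254 kJ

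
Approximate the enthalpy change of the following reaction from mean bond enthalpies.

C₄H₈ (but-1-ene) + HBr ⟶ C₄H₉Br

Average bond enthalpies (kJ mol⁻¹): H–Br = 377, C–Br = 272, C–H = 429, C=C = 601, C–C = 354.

ΔH ≈ −77 kJ

Bonds broken (reactants):
  C–C: 2 × 354 = 708
  C–H: 8 × 429 = 3432
  C=C: 1 × 601 = 601
  H–Br: 1 × 377 = 377
  Σ(broken) = 5118 kJ
Bonds formed (products):
  C–Br: 1 × 272 = 272
  C–C: 3 × 354 = 1062
  C–H: 9 × 429 = 3861
  Σ(formed) = 5195 kJ
ΔH = Σ(broken) − Σ(formed) = 5118 − 5195 = −77 kJ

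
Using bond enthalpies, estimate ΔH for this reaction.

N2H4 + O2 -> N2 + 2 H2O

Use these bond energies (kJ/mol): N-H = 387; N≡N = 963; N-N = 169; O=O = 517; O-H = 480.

Bonds broken (reactants):
  N-H: 4 × 387 = 1548
  N-N: 1 × 169 = 169
  O=O: 1 × 517 = 517
  Σ(broken) = 2234 kJ
Bonds formed (products):
  N≡N: 1 × 963 = 963
  O-H: 4 × 480 = 1920
  Σ(formed) = 2883 kJ
ΔH = Σ(broken) − Σ(formed) = 2234 − 2883 = −649 kJ

ΔH ≈ −649 kJ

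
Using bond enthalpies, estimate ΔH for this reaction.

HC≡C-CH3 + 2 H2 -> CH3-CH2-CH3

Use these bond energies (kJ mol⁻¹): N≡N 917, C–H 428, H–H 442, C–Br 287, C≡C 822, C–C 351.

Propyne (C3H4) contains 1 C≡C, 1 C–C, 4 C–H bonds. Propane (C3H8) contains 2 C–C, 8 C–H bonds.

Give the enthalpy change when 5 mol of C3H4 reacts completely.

ΔH = −1785 kJ

Bonds broken (reactants):
  C≡C: 1 × 822 = 822
  C–C: 1 × 351 = 351
  C–H: 4 × 428 = 1712
  H–H: 2 × 442 = 884
  Σ(broken) = 3769 kJ
Bonds formed (products):
  C–C: 2 × 351 = 702
  C–H: 8 × 428 = 3424
  Σ(formed) = 4126 kJ
ΔH = Σ(broken) − Σ(formed) = 3769 − 4126 = −357 kJ
For 5× the reaction as written: 5 × (−357) = −1785 kJ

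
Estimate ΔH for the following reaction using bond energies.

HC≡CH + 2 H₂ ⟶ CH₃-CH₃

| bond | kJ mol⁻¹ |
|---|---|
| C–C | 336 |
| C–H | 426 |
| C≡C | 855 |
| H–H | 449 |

Bonds broken (reactants):
  C≡C: 1 × 855 = 855
  C–H: 2 × 426 = 852
  H–H: 2 × 449 = 898
  Σ(broken) = 2605 kJ
Bonds formed (products):
  C–C: 1 × 336 = 336
  C–H: 6 × 426 = 2556
  Σ(formed) = 2892 kJ
ΔH = Σ(broken) − Σ(formed) = 2605 − 2892 = −287 kJ

ΔH ≈ −287 kJ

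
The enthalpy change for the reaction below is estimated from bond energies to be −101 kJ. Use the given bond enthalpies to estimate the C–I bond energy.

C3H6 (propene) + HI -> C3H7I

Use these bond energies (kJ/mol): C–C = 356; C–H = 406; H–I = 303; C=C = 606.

Let D be the C–I bond energy.
Σ(broken) = 1×356 + 6×406 + 1×606 + 1×303 = 3701
Σ(formed) = 2×356 + 7×406 + 1×D = 3554 + D
ΔH = Σ(broken) − Σ(formed) = (3701) − (3554 + D) = +147 − D
Setting this equal to −101 kJ gives D = 248 kJ/mol.

D(C–I) ≈ 248 kJ/mol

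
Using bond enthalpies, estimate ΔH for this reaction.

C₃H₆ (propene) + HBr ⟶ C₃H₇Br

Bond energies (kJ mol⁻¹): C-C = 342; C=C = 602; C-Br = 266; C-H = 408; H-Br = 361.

ΔH ≈ −53 kJ

Bonds broken (reactants):
  C-C: 1 × 342 = 342
  C-H: 6 × 408 = 2448
  C=C: 1 × 602 = 602
  H-Br: 1 × 361 = 361
  Σ(broken) = 3753 kJ
Bonds formed (products):
  C-Br: 1 × 266 = 266
  C-C: 2 × 342 = 684
  C-H: 7 × 408 = 2856
  Σ(formed) = 3806 kJ
ΔH = Σ(broken) − Σ(formed) = 3753 − 3806 = −53 kJ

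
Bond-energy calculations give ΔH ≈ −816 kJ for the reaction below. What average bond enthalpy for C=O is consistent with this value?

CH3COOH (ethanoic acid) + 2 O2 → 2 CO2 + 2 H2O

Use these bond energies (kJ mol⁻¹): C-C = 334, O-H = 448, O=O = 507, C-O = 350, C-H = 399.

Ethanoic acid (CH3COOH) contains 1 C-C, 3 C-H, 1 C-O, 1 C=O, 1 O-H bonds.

Let D be the C=O bond energy.
Σ(broken) = 1×334 + 3×399 + 1×350 + 1×D + 1×448 + 2×507 = 3343 + D
Σ(formed) = 4×D + 4×448 = 1792 + 4D
ΔH = Σ(broken) − Σ(formed) = (3343 + D) − (1792 + 4D) = +1551 − 3D
Setting this equal to −816 kJ gives 3D = 2367, so D = 789 kJ/mol.

D(C=O) ≈ 789 kJ/mol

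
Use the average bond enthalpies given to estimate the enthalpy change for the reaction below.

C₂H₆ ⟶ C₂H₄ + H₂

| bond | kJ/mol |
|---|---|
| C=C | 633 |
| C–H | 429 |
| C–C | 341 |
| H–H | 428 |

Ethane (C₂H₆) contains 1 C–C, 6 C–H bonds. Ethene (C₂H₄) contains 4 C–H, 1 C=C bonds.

Bonds broken (reactants):
  C–C: 1 × 341 = 341
  C–H: 6 × 429 = 2574
  Σ(broken) = 2915 kJ
Bonds formed (products):
  C–H: 4 × 429 = 1716
  C=C: 1 × 633 = 633
  H–H: 1 × 428 = 428
  Σ(formed) = 2777 kJ
ΔH = Σ(broken) − Σ(formed) = 2915 − 2777 = +138 kJ

ΔH ≈ +138 kJ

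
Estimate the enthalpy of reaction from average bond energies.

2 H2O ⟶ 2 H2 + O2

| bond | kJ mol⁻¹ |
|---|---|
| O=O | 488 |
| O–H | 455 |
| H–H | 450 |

Bonds broken (reactants):
  O–H: 4 × 455 = 1820
  Σ(broken) = 1820 kJ
Bonds formed (products):
  H–H: 2 × 450 = 900
  O=O: 1 × 488 = 488
  Σ(formed) = 1388 kJ
ΔH = Σ(broken) − Σ(formed) = 1820 − 1388 = +432 kJ

ΔH ≈ +432 kJ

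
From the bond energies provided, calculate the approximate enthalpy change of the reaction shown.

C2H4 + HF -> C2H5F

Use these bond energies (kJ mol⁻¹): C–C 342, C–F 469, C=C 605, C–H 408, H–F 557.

ΔH ≈ −57 kJ

Bonds broken (reactants):
  C–H: 4 × 408 = 1632
  C=C: 1 × 605 = 605
  H–F: 1 × 557 = 557
  Σ(broken) = 2794 kJ
Bonds formed (products):
  C–C: 1 × 342 = 342
  C–F: 1 × 469 = 469
  C–H: 5 × 408 = 2040
  Σ(formed) = 2851 kJ
ΔH = Σ(broken) − Σ(formed) = 2794 − 2851 = −57 kJ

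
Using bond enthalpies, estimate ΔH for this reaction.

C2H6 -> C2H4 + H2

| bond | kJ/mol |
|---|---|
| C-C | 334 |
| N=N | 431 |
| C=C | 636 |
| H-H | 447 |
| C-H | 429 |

ΔH ≈ +109 kJ

Bonds broken (reactants):
  C-C: 1 × 334 = 334
  C-H: 6 × 429 = 2574
  Σ(broken) = 2908 kJ
Bonds formed (products):
  C-H: 4 × 429 = 1716
  C=C: 1 × 636 = 636
  H-H: 1 × 447 = 447
  Σ(formed) = 2799 kJ
ΔH = Σ(broken) − Σ(formed) = 2908 − 2799 = +109 kJ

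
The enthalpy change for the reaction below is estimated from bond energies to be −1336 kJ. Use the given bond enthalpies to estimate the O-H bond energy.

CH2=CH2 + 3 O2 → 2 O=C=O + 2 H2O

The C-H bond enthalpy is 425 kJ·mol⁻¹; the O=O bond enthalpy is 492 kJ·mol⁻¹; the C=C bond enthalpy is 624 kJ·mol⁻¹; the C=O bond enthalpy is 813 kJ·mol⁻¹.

Let D be the O-H bond energy.
Σ(broken) = 4×425 + 1×624 + 3×492 = 3800
Σ(formed) = 4×813 + 4×D = 3252 + 4D
ΔH = Σ(broken) − Σ(formed) = (3800) − (3252 + 4D) = +548 − 4D
Setting this equal to −1336 kJ gives 4D = 1884, so D = 471 kJ/mol.

D(O-H) ≈ 471 kJ/mol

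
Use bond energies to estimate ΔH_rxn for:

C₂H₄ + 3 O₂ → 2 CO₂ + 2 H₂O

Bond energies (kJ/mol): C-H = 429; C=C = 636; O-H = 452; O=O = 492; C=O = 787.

Bonds broken (reactants):
  C-H: 4 × 429 = 1716
  C=C: 1 × 636 = 636
  O=O: 3 × 492 = 1476
  Σ(broken) = 3828 kJ
Bonds formed (products):
  C=O: 4 × 787 = 3148
  O-H: 4 × 452 = 1808
  Σ(formed) = 4956 kJ
ΔH = Σ(broken) − Σ(formed) = 3828 − 4956 = −1128 kJ

ΔH ≈ −1128 kJ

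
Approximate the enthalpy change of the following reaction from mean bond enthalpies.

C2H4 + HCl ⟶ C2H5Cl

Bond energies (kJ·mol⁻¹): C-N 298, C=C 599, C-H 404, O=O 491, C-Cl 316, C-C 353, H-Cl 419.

Bonds broken (reactants):
  C-H: 4 × 404 = 1616
  C=C: 1 × 599 = 599
  H-Cl: 1 × 419 = 419
  Σ(broken) = 2634 kJ
Bonds formed (products):
  C-C: 1 × 353 = 353
  C-Cl: 1 × 316 = 316
  C-H: 5 × 404 = 2020
  Σ(formed) = 2689 kJ
ΔH = Σ(broken) − Σ(formed) = 2634 − 2689 = −55 kJ

ΔH ≈ −55 kJ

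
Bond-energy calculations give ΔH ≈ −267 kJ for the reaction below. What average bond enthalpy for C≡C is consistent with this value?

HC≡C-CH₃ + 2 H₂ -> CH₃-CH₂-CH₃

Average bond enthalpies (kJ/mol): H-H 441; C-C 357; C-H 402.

Let D be the C≡C bond energy.
Σ(broken) = 1×D + 1×357 + 4×402 + 2×441 = 2847 + D
Σ(formed) = 2×357 + 8×402 = 3930
ΔH = Σ(broken) − Σ(formed) = (2847 + D) − (3930) = −1083 + D
Setting this equal to −267 kJ gives D = 816 kJ/mol.

D(C≡C) ≈ 816 kJ/mol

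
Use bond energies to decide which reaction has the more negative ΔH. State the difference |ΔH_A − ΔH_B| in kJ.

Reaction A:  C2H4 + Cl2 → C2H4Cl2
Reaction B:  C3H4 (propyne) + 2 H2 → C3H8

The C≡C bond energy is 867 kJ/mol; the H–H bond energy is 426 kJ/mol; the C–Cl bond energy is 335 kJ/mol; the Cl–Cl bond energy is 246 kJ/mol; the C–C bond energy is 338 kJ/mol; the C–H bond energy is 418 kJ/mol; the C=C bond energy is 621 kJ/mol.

Reaction A:
  Bonds broken (reactants):
    C–H: 4 × 418 = 1672
    C=C: 1 × 621 = 621
    Cl–Cl: 1 × 246 = 246
    Σ(broken) = 2539 kJ
  Bonds formed (products):
    C–C: 1 × 338 = 338
    C–Cl: 2 × 335 = 670
    C–H: 4 × 418 = 1672
    Σ(formed) = 2680 kJ
  ΔH_A = 2539 − 2680 = −141 kJ
Reaction B:
  Bonds broken (reactants):
    C≡C: 1 × 867 = 867
    C–C: 1 × 338 = 338
    C–H: 4 × 418 = 1672
    H–H: 2 × 426 = 852
    Σ(broken) = 3729 kJ
  Bonds formed (products):
    C–C: 2 × 338 = 676
    C–H: 8 × 418 = 3344
    Σ(formed) = 4020 kJ
  ΔH_B = 3729 − 4020 = −291 kJ
ΔH_A − ΔH_B = +150 kJ, so reaction B has the more negative ΔH; |ΔH_A − ΔH_B| = 150 kJ.

Reaction B, by 150 kJ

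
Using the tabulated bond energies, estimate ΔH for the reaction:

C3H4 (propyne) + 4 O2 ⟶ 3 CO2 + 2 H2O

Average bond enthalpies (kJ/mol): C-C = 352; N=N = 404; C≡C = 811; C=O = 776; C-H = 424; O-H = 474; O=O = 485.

ΔH ≈ −1753 kJ

Bonds broken (reactants):
  C≡C: 1 × 811 = 811
  C-C: 1 × 352 = 352
  C-H: 4 × 424 = 1696
  O=O: 4 × 485 = 1940
  Σ(broken) = 4799 kJ
Bonds formed (products):
  C=O: 6 × 776 = 4656
  O-H: 4 × 474 = 1896
  Σ(formed) = 6552 kJ
ΔH = Σ(broken) − Σ(formed) = 4799 − 6552 = −1753 kJ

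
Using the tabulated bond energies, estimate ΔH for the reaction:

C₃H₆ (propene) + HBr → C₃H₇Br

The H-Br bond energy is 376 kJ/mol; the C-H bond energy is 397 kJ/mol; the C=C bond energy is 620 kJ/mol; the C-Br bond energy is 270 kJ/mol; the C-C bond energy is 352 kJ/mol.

Bonds broken (reactants):
  C-C: 1 × 352 = 352
  C-H: 6 × 397 = 2382
  C=C: 1 × 620 = 620
  H-Br: 1 × 376 = 376
  Σ(broken) = 3730 kJ
Bonds formed (products):
  C-Br: 1 × 270 = 270
  C-C: 2 × 352 = 704
  C-H: 7 × 397 = 2779
  Σ(formed) = 3753 kJ
ΔH = Σ(broken) − Σ(formed) = 3730 − 3753 = −23 kJ

ΔH ≈ −23 kJ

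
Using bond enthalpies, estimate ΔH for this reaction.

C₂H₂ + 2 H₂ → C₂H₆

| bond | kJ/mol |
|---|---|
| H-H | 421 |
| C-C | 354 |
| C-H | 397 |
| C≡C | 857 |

Bonds broken (reactants):
  C≡C: 1 × 857 = 857
  C-H: 2 × 397 = 794
  H-H: 2 × 421 = 842
  Σ(broken) = 2493 kJ
Bonds formed (products):
  C-C: 1 × 354 = 354
  C-H: 6 × 397 = 2382
  Σ(formed) = 2736 kJ
ΔH = Σ(broken) − Σ(formed) = 2493 − 2736 = −243 kJ

ΔH ≈ −243 kJ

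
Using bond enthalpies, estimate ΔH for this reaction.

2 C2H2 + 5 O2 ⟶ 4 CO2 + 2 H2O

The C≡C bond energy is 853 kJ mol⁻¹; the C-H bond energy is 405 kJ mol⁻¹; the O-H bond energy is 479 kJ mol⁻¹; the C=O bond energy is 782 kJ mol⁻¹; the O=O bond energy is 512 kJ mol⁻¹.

Bonds broken (reactants):
  C≡C: 2 × 853 = 1706
  C-H: 4 × 405 = 1620
  O=O: 5 × 512 = 2560
  Σ(broken) = 5886 kJ
Bonds formed (products):
  C=O: 8 × 782 = 6256
  O-H: 4 × 479 = 1916
  Σ(formed) = 8172 kJ
ΔH = Σ(broken) − Σ(formed) = 5886 − 8172 = −2286 kJ

ΔH ≈ −2286 kJ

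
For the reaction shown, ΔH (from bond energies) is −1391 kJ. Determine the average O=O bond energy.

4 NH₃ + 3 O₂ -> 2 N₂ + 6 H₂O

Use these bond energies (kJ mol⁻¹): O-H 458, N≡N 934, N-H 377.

Let D be the O=O bond energy.
Σ(broken) = 12×377 + 3×D = 4524 + 3D
Σ(formed) = 2×934 + 12×458 = 7364
ΔH = Σ(broken) − Σ(formed) = (4524 + 3D) − (7364) = −2840 + 3D
Setting this equal to −1391 kJ gives 3D = 1449, so D = 483 kJ/mol.

D(O=O) ≈ 483 kJ/mol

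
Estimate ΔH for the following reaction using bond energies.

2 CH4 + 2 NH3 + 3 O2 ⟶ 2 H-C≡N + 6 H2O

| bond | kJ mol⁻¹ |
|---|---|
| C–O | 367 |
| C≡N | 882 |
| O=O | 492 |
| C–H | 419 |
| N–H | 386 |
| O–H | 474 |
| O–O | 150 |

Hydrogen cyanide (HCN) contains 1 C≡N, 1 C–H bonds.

Bonds broken (reactants):
  C–H: 8 × 419 = 3352
  N–H: 6 × 386 = 2316
  O=O: 3 × 492 = 1476
  Σ(broken) = 7144 kJ
Bonds formed (products):
  C≡N: 2 × 882 = 1764
  C–H: 2 × 419 = 838
  O–H: 12 × 474 = 5688
  Σ(formed) = 8290 kJ
ΔH = Σ(broken) − Σ(formed) = 7144 − 8290 = −1146 kJ

ΔH ≈ −1146 kJ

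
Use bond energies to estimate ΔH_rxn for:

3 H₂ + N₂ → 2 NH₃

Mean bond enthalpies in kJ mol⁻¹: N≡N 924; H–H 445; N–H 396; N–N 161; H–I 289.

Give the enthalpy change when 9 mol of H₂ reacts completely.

Bonds broken (reactants):
  H–H: 3 × 445 = 1335
  N≡N: 1 × 924 = 924
  Σ(broken) = 2259 kJ
Bonds formed (products):
  N–H: 6 × 396 = 2376
  Σ(formed) = 2376 kJ
ΔH = Σ(broken) − Σ(formed) = 2259 − 2376 = −117 kJ
For 3× the reaction as written: 3 × (−117) = −351 kJ

ΔH = −351 kJ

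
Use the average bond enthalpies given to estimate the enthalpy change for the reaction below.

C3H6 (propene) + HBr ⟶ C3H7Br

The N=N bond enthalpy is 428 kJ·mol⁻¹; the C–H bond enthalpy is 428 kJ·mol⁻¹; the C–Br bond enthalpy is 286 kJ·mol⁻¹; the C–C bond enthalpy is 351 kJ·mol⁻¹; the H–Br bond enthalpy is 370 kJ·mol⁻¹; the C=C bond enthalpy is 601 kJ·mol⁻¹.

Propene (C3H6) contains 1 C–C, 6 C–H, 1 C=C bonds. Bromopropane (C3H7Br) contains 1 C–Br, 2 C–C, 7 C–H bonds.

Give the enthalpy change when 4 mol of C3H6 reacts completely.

Bonds broken (reactants):
  C–C: 1 × 351 = 351
  C–H: 6 × 428 = 2568
  C=C: 1 × 601 = 601
  H–Br: 1 × 370 = 370
  Σ(broken) = 3890 kJ
Bonds formed (products):
  C–Br: 1 × 286 = 286
  C–C: 2 × 351 = 702
  C–H: 7 × 428 = 2996
  Σ(formed) = 3984 kJ
ΔH = Σ(broken) − Σ(formed) = 3890 − 3984 = −94 kJ
For 4× the reaction as written: 4 × (−94) = −376 kJ

ΔH = −376 kJ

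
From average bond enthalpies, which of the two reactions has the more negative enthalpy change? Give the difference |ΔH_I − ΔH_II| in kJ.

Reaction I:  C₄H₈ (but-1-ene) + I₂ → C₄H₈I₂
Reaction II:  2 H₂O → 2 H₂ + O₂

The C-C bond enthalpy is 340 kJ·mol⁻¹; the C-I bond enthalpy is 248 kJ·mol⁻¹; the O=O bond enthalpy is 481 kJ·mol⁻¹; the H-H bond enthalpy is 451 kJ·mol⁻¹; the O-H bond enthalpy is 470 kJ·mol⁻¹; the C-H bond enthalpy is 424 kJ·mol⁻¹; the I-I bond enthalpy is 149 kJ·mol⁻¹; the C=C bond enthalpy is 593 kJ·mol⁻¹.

Reaction I, by 591 kJ

Reaction I:
  Bonds broken (reactants):
    C-C: 2 × 340 = 680
    C-H: 8 × 424 = 3392
    C=C: 1 × 593 = 593
    I-I: 1 × 149 = 149
    Σ(broken) = 4814 kJ
  Bonds formed (products):
    C-C: 3 × 340 = 1020
    C-H: 8 × 424 = 3392
    C-I: 2 × 248 = 496
    Σ(formed) = 4908 kJ
  ΔH_I = 4814 − 4908 = −94 kJ
Reaction II:
  Bonds broken (reactants):
    O-H: 4 × 470 = 1880
    Σ(broken) = 1880 kJ
  Bonds formed (products):
    H-H: 2 × 451 = 902
    O=O: 1 × 481 = 481
    Σ(formed) = 1383 kJ
  ΔH_II = 1880 − 1383 = +497 kJ
ΔH_I − ΔH_II = −591 kJ, so reaction I has the more negative ΔH; |ΔH_I − ΔH_II| = 591 kJ.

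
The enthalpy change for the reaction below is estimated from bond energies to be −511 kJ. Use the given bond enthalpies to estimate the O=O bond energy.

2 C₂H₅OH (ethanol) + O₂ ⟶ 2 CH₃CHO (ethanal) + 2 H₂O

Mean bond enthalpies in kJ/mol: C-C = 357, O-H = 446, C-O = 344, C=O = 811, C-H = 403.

D(O=O) ≈ 509 kJ/mol

Let D be the O=O bond energy.
Σ(broken) = 2×357 + 10×403 + 2×344 + 2×446 + 1×D = 6324 + D
Σ(formed) = 2×357 + 8×403 + 2×811 + 4×446 = 7344
ΔH = Σ(broken) − Σ(formed) = (6324 + D) − (7344) = −1020 + D
Setting this equal to −511 kJ gives D = 509 kJ/mol.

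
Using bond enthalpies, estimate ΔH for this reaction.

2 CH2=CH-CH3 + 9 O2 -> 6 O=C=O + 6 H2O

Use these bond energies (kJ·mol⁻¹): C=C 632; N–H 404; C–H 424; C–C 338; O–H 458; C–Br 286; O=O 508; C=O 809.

ΔH ≈ −3604 kJ

Bonds broken (reactants):
  C–C: 2 × 338 = 676
  C–H: 12 × 424 = 5088
  C=C: 2 × 632 = 1264
  O=O: 9 × 508 = 4572
  Σ(broken) = 11600 kJ
Bonds formed (products):
  C=O: 12 × 809 = 9708
  O–H: 12 × 458 = 5496
  Σ(formed) = 15204 kJ
ΔH = Σ(broken) − Σ(formed) = 11600 − 15204 = −3604 kJ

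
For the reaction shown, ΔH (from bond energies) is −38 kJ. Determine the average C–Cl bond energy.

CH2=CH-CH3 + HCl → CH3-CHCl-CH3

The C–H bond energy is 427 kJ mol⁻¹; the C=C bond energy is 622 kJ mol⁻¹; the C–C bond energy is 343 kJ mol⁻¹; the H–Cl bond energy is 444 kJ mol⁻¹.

Let D be the C–Cl bond energy.
Σ(broken) = 1×343 + 6×427 + 1×622 + 1×444 = 3971
Σ(formed) = 2×343 + 1×D + 7×427 = 3675 + D
ΔH = Σ(broken) − Σ(formed) = (3971) − (3675 + D) = +296 − D
Setting this equal to −38 kJ gives D = 334 kJ/mol.

D(C–Cl) ≈ 334 kJ/mol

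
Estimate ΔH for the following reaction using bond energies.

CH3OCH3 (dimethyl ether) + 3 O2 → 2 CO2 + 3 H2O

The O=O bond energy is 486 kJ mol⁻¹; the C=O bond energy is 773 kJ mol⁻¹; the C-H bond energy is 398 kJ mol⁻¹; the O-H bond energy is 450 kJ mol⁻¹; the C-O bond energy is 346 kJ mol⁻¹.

Bonds broken (reactants):
  C-H: 6 × 398 = 2388
  C-O: 2 × 346 = 692
  O=O: 3 × 486 = 1458
  Σ(broken) = 4538 kJ
Bonds formed (products):
  C=O: 4 × 773 = 3092
  O-H: 6 × 450 = 2700
  Σ(formed) = 5792 kJ
ΔH = Σ(broken) − Σ(formed) = 4538 − 5792 = −1254 kJ

ΔH ≈ −1254 kJ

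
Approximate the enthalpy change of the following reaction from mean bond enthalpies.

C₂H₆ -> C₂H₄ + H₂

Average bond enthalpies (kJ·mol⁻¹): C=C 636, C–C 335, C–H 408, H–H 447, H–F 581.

ΔH ≈ +68 kJ

Bonds broken (reactants):
  C–C: 1 × 335 = 335
  C–H: 6 × 408 = 2448
  Σ(broken) = 2783 kJ
Bonds formed (products):
  C–H: 4 × 408 = 1632
  C=C: 1 × 636 = 636
  H–H: 1 × 447 = 447
  Σ(formed) = 2715 kJ
ΔH = Σ(broken) − Σ(formed) = 2783 − 2715 = +68 kJ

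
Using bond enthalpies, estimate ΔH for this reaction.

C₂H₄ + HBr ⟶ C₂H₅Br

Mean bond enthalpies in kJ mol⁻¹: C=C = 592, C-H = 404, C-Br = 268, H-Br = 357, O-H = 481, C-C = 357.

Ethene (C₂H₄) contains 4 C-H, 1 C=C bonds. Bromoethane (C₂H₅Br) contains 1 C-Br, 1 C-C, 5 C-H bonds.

Bonds broken (reactants):
  C-H: 4 × 404 = 1616
  C=C: 1 × 592 = 592
  H-Br: 1 × 357 = 357
  Σ(broken) = 2565 kJ
Bonds formed (products):
  C-Br: 1 × 268 = 268
  C-C: 1 × 357 = 357
  C-H: 5 × 404 = 2020
  Σ(formed) = 2645 kJ
ΔH = Σ(broken) − Σ(formed) = 2565 − 2645 = −80 kJ

ΔH ≈ −80 kJ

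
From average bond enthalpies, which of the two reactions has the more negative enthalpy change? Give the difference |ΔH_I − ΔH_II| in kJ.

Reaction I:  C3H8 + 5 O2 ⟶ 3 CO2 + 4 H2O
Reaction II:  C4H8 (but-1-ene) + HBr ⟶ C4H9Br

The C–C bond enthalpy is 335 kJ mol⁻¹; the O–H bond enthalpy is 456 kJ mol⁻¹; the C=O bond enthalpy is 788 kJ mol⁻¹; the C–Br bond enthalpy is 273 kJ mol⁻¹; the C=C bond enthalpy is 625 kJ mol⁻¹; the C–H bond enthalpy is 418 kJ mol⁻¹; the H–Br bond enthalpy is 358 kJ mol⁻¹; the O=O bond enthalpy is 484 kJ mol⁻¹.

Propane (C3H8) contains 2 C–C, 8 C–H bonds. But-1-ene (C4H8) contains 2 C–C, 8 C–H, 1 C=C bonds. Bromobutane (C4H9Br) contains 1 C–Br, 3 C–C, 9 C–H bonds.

Reaction I, by 1899 kJ

Reaction I:
  Bonds broken (reactants):
    C–C: 2 × 335 = 670
    C–H: 8 × 418 = 3344
    O=O: 5 × 484 = 2420
    Σ(broken) = 6434 kJ
  Bonds formed (products):
    C=O: 6 × 788 = 4728
    O–H: 8 × 456 = 3648
    Σ(formed) = 8376 kJ
  ΔH_I = 6434 − 8376 = −1942 kJ
Reaction II:
  Bonds broken (reactants):
    C–C: 2 × 335 = 670
    C–H: 8 × 418 = 3344
    C=C: 1 × 625 = 625
    H–Br: 1 × 358 = 358
    Σ(broken) = 4997 kJ
  Bonds formed (products):
    C–Br: 1 × 273 = 273
    C–C: 3 × 335 = 1005
    C–H: 9 × 418 = 3762
    Σ(formed) = 5040 kJ
  ΔH_II = 4997 − 5040 = −43 kJ
ΔH_I − ΔH_II = −1899 kJ, so reaction I has the more negative ΔH; |ΔH_I − ΔH_II| = 1899 kJ.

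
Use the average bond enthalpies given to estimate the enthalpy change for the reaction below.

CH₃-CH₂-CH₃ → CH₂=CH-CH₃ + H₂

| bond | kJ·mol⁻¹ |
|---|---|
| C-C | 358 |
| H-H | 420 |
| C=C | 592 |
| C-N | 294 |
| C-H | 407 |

ΔH ≈ +160 kJ

Bonds broken (reactants):
  C-C: 2 × 358 = 716
  C-H: 8 × 407 = 3256
  Σ(broken) = 3972 kJ
Bonds formed (products):
  C-C: 1 × 358 = 358
  C-H: 6 × 407 = 2442
  C=C: 1 × 592 = 592
  H-H: 1 × 420 = 420
  Σ(formed) = 3812 kJ
ΔH = Σ(broken) − Σ(formed) = 3972 − 3812 = +160 kJ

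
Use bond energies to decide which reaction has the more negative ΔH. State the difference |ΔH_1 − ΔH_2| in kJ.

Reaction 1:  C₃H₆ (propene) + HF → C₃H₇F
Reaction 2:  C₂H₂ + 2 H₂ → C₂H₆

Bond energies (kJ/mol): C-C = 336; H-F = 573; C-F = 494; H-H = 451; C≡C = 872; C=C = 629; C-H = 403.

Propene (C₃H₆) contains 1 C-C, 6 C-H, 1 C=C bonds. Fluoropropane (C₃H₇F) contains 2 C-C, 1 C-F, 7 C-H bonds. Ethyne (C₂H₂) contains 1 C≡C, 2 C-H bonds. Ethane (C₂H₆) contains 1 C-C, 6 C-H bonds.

Reaction 1:
  Bonds broken (reactants):
    C-C: 1 × 336 = 336
    C-H: 6 × 403 = 2418
    C=C: 1 × 629 = 629
    H-F: 1 × 573 = 573
    Σ(broken) = 3956 kJ
  Bonds formed (products):
    C-C: 2 × 336 = 672
    C-F: 1 × 494 = 494
    C-H: 7 × 403 = 2821
    Σ(formed) = 3987 kJ
  ΔH_1 = 3956 − 3987 = −31 kJ
Reaction 2:
  Bonds broken (reactants):
    C≡C: 1 × 872 = 872
    C-H: 2 × 403 = 806
    H-H: 2 × 451 = 902
    Σ(broken) = 2580 kJ
  Bonds formed (products):
    C-C: 1 × 336 = 336
    C-H: 6 × 403 = 2418
    Σ(formed) = 2754 kJ
  ΔH_2 = 2580 − 2754 = −174 kJ
ΔH_1 − ΔH_2 = +143 kJ, so reaction 2 has the more negative ΔH; |ΔH_1 − ΔH_2| = 143 kJ.

Reaction 2, by 143 kJ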